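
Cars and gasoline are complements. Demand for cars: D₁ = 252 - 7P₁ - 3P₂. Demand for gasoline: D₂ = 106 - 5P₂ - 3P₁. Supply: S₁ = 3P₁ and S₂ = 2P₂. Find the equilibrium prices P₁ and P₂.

Market 1: 252 - 7P₁ - 3P₂ = 3P₁ → 10P₁ + 3P₂ = 252.
Market 2: 7P₂ + 3P₁ = 106.
Eliminating P₂: 7×(1) − 3×(2) gives 61P₁ = 1446, so P₁ = 1446/61.
Back-substitute into (2): P₂ = (106 − 3×1446/61) / 7 = 304/61.

P₁ = 1446/61, P₂ = 304/61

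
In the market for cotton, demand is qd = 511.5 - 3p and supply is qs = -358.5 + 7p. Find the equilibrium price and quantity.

p* = 87, q* = 250.5

Set qd = qs: 511.5 - 3p = -358.5 + 7p.
870 = 10p, so p* = 87.
q* = 511.5 − 3(87) = 250.5.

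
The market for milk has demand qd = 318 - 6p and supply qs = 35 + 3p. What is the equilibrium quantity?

q* = 388/3

Set qd = qs: 318 - 6p = 35 + 3p.
283 = 9p, so p* = 283/9.
q* = 318 − 6(283/9) = 388/3.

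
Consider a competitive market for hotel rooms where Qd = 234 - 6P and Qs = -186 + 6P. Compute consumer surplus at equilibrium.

Consumer surplus = 48

Equilibrium: 234 - 6P = -186 + 6P gives P* = 35, Q* = 24.
Demand choke price (Qd = 0): P = 39.
CS = ½(39 − 35)(24) = 48.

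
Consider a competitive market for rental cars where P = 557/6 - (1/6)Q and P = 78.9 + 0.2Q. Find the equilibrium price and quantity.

Set the two price expressions equal: 557/6 - (1/6)Q = 78.9 + 0.2Q.
209/15 = (11/30)Q, so Q* = 38.
P* = 557/6 − (1/6)(38) = 86.5.

P* = 86.5, Q* = 38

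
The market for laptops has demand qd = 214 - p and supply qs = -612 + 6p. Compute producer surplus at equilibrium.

Equilibrium: 214 - p = -612 + 6p gives p* = 118, q* = 96.
Supply starts at p = 102 (where qs = 0).
PS = ½(118 − 102)(96) = 768.

Producer surplus = 768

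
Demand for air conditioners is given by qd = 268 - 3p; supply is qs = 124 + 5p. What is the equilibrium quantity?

Set qd = qs: 268 - 3p = 124 + 5p.
144 = 8p, so p* = 18.
q* = 268 − 3(18) = 214.

q* = 214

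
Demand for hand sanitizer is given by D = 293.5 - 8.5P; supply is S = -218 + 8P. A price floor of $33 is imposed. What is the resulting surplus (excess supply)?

Equilibrium price would be P* = 31, so the floor at 33 binds.
At P = 33: D = 13, S = 46.
Surplus = 46 − 13 = 33.

Surplus = 33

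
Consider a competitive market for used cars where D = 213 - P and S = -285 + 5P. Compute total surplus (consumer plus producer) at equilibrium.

Total surplus = 10140

Equilibrium: 213 - P = -285 + 5P gives P* = 83, Q* = 130.
Demand choke price: P = 213; supply starts at P = 57.
CS = ½(213 − 83)(130) = 8450; PS = ½(83 − 57)(130) = 1690.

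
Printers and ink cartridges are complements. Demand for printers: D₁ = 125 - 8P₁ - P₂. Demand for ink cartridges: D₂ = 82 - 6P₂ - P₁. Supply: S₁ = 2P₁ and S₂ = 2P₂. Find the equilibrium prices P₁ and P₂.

P₁ = 918/79, P₂ = 695/79

Market 1: 125 - 8P₁ - P₂ = 2P₁ → 10P₁ + P₂ = 125.
Market 2: 8P₂ + P₁ = 82.
Eliminating P₂: 8×(1) − 1×(2) gives 79P₁ = 918, so P₁ = 918/79.
Back-substitute into (2): P₂ = (82 − 1×918/79) / 8 = 695/79.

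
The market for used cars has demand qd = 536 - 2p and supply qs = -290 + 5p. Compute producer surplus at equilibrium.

Equilibrium: 536 - 2p = -290 + 5p gives p* = 118, q* = 300.
Supply starts at p = 58 (where qs = 0).
PS = ½(118 − 58)(300) = 9000.

Producer surplus = 9000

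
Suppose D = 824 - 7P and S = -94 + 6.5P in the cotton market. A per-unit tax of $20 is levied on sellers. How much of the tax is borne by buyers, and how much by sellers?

Buyers bear 260/27, sellers bear 280/27

Pre-tax equilibrium: P* = 68, Q* = 348.
Tax on sellers shifts supply to S = -94 + 6.5(P − 20) = -224 + 6.5P.
824 - 7P = -224 + 6.5P gives buyer price Pb = 2096/27; sellers receive Ps = 2096/27 − 20 = 1556/27.
New quantity: Q = 824 − 7(2096/27) = 7576/27.
Buyer burden = 2096/27 − 68 = 260/27; seller burden = 68 − 1556/27 = 280/27.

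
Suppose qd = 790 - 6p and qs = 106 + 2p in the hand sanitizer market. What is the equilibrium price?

Set qd = qs: 790 - 6p = 106 + 2p.
684 = 8p, so p* = 85.5.
q* = 790 − 6(85.5) = 277.

p* = 85.5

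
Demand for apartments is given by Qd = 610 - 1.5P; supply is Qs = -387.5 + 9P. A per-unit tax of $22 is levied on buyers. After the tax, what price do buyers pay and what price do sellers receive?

Pre-tax equilibrium: P* = 95, Q* = 467.5.
Tax on buyers shifts demand to Qd = 610 − 1.5(P + 22) = 577 - 1.5P.
577 - 1.5P = -387.5 + 9P gives seller price Ps = 643/7; buyers pay Pb = 643/7 + 22 = 797/7.
New quantity: Q = 610 − 1.5(797/7) = 6149/14.

Buyers pay 797/7, sellers receive 643/7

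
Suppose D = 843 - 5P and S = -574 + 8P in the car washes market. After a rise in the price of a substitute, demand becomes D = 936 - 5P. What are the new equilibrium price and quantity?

Original equilibrium: P* = 109, Q* = 298.
New equilibrium: 936 - 5P = -574 + 8P, so 1510 = 13P and P' = 1510/13; Q' = 936 − 5(1510/13) = 4618/13.

P' = 1510/13, Q' = 4618/13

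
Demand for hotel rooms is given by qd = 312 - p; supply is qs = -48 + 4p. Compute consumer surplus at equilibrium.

Equilibrium: 312 - p = -48 + 4p gives p* = 72, q* = 240.
Demand choke price (qd = 0): p = 312.
CS = ½(312 − 72)(240) = 28800.

Consumer surplus = 28800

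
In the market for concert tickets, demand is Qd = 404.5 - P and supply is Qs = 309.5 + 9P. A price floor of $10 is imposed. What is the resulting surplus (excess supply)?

Equilibrium price would be P* = 9.5, so the floor at 10 binds.
At P = 10: Qd = 394.5, Qs = 399.5.
Surplus = 399.5 − 394.5 = 5.

Surplus = 5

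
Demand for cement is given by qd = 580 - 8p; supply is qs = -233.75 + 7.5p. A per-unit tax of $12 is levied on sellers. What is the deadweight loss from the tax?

Pre-tax equilibrium: p* = 52.5, q* = 160.
Tax on sellers shifts supply to qs = -233.75 + 7.5(p − 12) = -323.75 + 7.5p.
580 - 8p = -323.75 + 7.5p gives buyer price pb = 3615/62; sellers receive ps = 3615/62 − 12 = 2871/62.
New quantity: q = 580 − 8(3615/62) = 3520/31.
DWL = ½ × 12 × (160 − 3520/31) = 8640/31.

Deadweight loss = 8640/31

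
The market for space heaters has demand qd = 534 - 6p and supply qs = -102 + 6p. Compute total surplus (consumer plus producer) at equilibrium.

Equilibrium: 534 - 6p = -102 + 6p gives p* = 53, q* = 216.
Demand choke price: p = 89; supply starts at p = 17.
CS = ½(89 − 53)(216) = 3888; PS = ½(53 − 17)(216) = 3888.

Total surplus = 7776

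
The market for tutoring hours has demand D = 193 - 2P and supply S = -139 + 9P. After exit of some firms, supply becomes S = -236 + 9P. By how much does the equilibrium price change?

Original equilibrium: P* = 332/11, Q* = 1459/11.
New equilibrium: 193 - 2P = -236 + 9P, so 429 = 11P and P' = 39; Q' = 193 − 2(39) = 115.
Change in price: 39 − 332/11 = 97/11.

ΔP = 97/11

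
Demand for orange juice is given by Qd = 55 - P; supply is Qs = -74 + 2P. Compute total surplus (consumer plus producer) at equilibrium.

Equilibrium: 55 - P = -74 + 2P gives P* = 43, Q* = 12.
Demand choke price: P = 55; supply starts at P = 37.
CS = ½(55 − 43)(12) = 72; PS = ½(43 − 37)(12) = 36.

Total surplus = 108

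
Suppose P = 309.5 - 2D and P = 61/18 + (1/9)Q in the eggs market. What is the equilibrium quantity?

Set the two price expressions equal: 309.5 - 2Q = 61/18 + (1/9)Q.
2755/9 = (19/9)Q, so Q* = 145.
P* = 309.5 − (2)(145) = 19.5.

Q* = 145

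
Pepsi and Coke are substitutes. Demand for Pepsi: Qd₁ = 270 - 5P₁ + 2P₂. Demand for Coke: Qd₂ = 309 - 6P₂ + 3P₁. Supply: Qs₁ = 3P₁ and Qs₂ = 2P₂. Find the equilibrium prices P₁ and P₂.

P₁ = 1389/29, P₂ = 1641/29

Market 1: 270 - 5P₁ + 2P₂ = 3P₁ → 8P₁ - 2P₂ = 270.
Market 2: 8P₂ - 3P₁ = 309.
Eliminating P₂: 8×(1) + 2×(2) gives 58P₁ = 2778, so P₁ = 1389/29.
Back-substitute into (2): P₂ = (309 + 3×1389/29) / 8 = 1641/29.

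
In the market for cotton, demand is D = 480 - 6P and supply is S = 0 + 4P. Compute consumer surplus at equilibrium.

Equilibrium: 480 - 6P = 0 + 4P gives P* = 48, Q* = 192.
Demand choke price (D = 0): P = 80.
CS = ½(80 − 48)(192) = 3072.

Consumer surplus = 3072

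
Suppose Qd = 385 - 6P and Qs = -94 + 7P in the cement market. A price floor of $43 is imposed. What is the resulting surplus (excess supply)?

Equilibrium price would be P* = 479/13, so the floor at 43 binds.
At P = 43: Qd = 127, Qs = 207.
Surplus = 207 − 127 = 80.

Surplus = 80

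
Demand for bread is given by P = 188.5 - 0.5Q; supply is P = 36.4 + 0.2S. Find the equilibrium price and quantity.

Set the two price expressions equal: 188.5 - 0.5Q = 36.4 + 0.2Q.
152.1 = 0.7Q, so Q* = 1521/7.
P* = 188.5 − (0.5)(1521/7) = 559/7.

P* = 559/7, Q* = 1521/7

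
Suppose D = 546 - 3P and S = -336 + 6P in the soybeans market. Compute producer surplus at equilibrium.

Producer surplus = 5292

Equilibrium: 546 - 3P = -336 + 6P gives P* = 98, Q* = 252.
Supply starts at P = 56 (where S = 0).
PS = ½(98 − 56)(252) = 5292.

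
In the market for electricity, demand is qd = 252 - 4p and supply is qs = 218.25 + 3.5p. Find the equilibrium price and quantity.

p* = 4.5, q* = 234

Set qd = qs: 252 - 4p = 218.25 + 3.5p.
33.75 = 7.5p, so p* = 4.5.
q* = 252 − 4(4.5) = 234.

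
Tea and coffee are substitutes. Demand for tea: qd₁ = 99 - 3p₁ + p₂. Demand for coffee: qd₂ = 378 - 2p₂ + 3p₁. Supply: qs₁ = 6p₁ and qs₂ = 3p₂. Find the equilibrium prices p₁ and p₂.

p₁ = 291/14, p₂ = 1233/14

Market 1: 99 - 3p₁ + p₂ = 6p₁ → 9p₁ - p₂ = 99.
Market 2: 5p₂ - 3p₁ = 378.
Eliminating p₂: 5×(1) + 1×(2) gives 42p₁ = 873, so p₁ = 291/14.
Back-substitute into (2): p₂ = (378 + 3×291/14) / 5 = 1233/14.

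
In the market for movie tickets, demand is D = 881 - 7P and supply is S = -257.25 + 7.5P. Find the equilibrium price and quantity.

P* = 78.5, Q* = 331.5

Set D = S: 881 - 7P = -257.25 + 7.5P.
1138.25 = 14.5P, so P* = 78.5.
Q* = 881 − 7(78.5) = 331.5.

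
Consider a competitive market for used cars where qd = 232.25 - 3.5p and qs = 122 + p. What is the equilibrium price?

Set qd = qs: 232.25 - 3.5p = 122 + p.
110.25 = 4.5p, so p* = 24.5.
q* = 232.25 − 3.5(24.5) = 146.5.

p* = 24.5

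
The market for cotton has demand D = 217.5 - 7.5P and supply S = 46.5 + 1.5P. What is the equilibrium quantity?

Q* = 75

Set D = S: 217.5 - 7.5P = 46.5 + 1.5P.
171 = 9P, so P* = 19.
Q* = 217.5 − 7.5(19) = 75.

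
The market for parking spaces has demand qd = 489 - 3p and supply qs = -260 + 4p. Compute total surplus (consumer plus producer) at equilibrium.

Total surplus = 8232

Equilibrium: 489 - 3p = -260 + 4p gives p* = 107, q* = 168.
Demand choke price: p = 163; supply starts at p = 65.
CS = ½(163 − 107)(168) = 4704; PS = ½(107 − 65)(168) = 3528.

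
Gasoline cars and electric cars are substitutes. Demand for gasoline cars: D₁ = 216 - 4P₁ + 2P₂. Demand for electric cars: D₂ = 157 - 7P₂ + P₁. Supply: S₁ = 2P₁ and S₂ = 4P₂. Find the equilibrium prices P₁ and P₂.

Market 1: 216 - 4P₁ + 2P₂ = 2P₁ → 6P₁ - 2P₂ = 216.
Market 2: 11P₂ - P₁ = 157.
Eliminating P₂: 11×(1) + 2×(2) gives 64P₁ = 2690, so P₁ = 42.03125.
Back-substitute into (2): P₂ = (157 + 1×42.03125) / 11 = 18.09375.

P₁ = 42.03125, P₂ = 18.09375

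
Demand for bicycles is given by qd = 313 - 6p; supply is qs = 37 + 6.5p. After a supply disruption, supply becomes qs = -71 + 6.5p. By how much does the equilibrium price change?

Δp = 8.64

Original equilibrium: p* = 22.08, q* = 180.52.
New equilibrium: 313 - 6p = -71 + 6.5p, so 384 = 12.5p and p' = 30.72; q' = 313 − 6(30.72) = 128.68.
Change in price: 30.72 − 22.08 = 8.64.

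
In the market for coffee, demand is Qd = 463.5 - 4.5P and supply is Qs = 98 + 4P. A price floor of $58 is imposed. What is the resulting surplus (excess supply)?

Equilibrium price would be P* = 43, so the floor at 58 binds.
At P = 58: Qd = 202.5, Qs = 330.
Surplus = 330 − 202.5 = 127.5.

Surplus = 127.5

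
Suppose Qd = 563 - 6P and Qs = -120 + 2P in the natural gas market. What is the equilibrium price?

Set Qd = Qs: 563 - 6P = -120 + 2P.
683 = 8P, so P* = 85.375.
Q* = 563 − 6(85.375) = 50.75.

P* = 85.375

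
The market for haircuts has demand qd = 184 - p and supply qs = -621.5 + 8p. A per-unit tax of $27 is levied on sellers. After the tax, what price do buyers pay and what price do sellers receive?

Buyers pay $113.5, sellers receive $86.5

Pre-tax equilibrium: p* = 89.5, q* = 94.5.
Tax on sellers shifts supply to qs = -621.5 + 8(p − 27) = -837.5 + 8p.
184 - p = -837.5 + 8p gives buyer price pb = 113.5; sellers receive ps = 113.5 − 27 = 86.5.
New quantity: q = 184 − 1(113.5) = 70.5.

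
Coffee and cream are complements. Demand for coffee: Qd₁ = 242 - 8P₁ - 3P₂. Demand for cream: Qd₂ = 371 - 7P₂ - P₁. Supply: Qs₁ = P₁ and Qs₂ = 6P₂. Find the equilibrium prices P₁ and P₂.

Market 1: 242 - 8P₁ - 3P₂ = P₁ → 9P₁ + 3P₂ = 242.
Market 2: 13P₂ + P₁ = 371.
Eliminating P₂: 13×(1) − 3×(2) gives 114P₁ = 2033, so P₁ = 107/6.
Back-substitute into (2): P₂ = (371 − 1×107/6) / 13 = 163/6.

P₁ = 107/6, P₂ = 163/6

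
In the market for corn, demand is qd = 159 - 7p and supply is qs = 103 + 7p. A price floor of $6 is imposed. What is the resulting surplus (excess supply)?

Equilibrium price would be p* = 4, so the floor at 6 binds.
At p = 6: qd = 117, qs = 145.
Surplus = 145 − 117 = 28.

Surplus = 28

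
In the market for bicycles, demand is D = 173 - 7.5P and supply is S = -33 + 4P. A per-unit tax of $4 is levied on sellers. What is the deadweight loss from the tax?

Deadweight loss = 480/23

Pre-tax equilibrium: P* = 412/23, Q* = 889/23.
Tax on sellers shifts supply to S = -33 + 4(P − 4) = -49 + 4P.
173 - 7.5P = -49 + 4P gives buyer price Pb = 444/23; sellers receive Ps = 444/23 − 4 = 352/23.
New quantity: Q = 173 − 7.5(444/23) = 649/23.
DWL = ½ × 4 × (889/23 − 649/23) = 480/23.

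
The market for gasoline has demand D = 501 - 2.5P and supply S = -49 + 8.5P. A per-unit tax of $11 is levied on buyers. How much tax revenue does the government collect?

Pre-tax equilibrium: P* = 50, Q* = 376.
Tax on buyers shifts demand to D = 501 − 2.5(P + 11) = 473.5 - 2.5P.
473.5 - 2.5P = -49 + 8.5P gives seller price Ps = 47.5; buyers pay Pb = 47.5 + 11 = 58.5.
New quantity: Q = 501 − 2.5(58.5) = 354.75.
Revenue = 11 × 354.75 = 3902.25.

Tax revenue = 3902.25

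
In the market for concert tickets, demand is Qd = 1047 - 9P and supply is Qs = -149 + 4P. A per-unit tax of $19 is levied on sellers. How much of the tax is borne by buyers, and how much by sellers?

Pre-tax equilibrium: P* = 92, Q* = 219.
Tax on sellers shifts supply to Qs = -149 + 4(P − 19) = -225 + 4P.
1047 - 9P = -225 + 4P gives buyer price Pb = 1272/13; sellers receive Ps = 1272/13 − 19 = 1025/13.
New quantity: Q = 1047 − 9(1272/13) = 2163/13.
Buyer burden = 1272/13 − 92 = 76/13; seller burden = 92 − 1025/13 = 171/13.

Buyers bear 76/13, sellers bear 171/13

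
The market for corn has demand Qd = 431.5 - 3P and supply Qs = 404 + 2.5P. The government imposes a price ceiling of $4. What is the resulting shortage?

Shortage = 5.5

Equilibrium price would be P* = 5, so the ceiling at 4 binds.
At P = 4: Qd = 431.5 − 3(4) = 419.5, Qs = 404 + 2.5(4) = 414.
Shortage = 419.5 − 414 = 5.5.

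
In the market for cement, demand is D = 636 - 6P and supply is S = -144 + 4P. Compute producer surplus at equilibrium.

Equilibrium: 636 - 6P = -144 + 4P gives P* = 78, Q* = 168.
Supply starts at P = 36 (where S = 0).
PS = ½(78 − 36)(168) = 3528.

Producer surplus = 3528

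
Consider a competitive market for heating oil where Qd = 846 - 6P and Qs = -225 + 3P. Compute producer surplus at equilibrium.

Equilibrium: 846 - 6P = -225 + 3P gives P* = 119, Q* = 132.
Supply starts at P = 75 (where Qs = 0).
PS = ½(119 − 75)(132) = 2904.

Producer surplus = 2904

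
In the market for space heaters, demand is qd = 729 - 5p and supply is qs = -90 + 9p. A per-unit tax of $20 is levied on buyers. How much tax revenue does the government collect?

Tax revenue = 52110/7

Pre-tax equilibrium: p* = 58.5, q* = 436.5.
Tax on buyers shifts demand to qd = 729 − 5(p + 20) = 629 - 5p.
629 - 5p = -90 + 9p gives seller price ps = 719/14; buyers pay pb = 719/14 + 20 = 999/14.
New quantity: q = 729 − 5(999/14) = 5211/14.
Revenue = 20 × 5211/14 = 52110/7.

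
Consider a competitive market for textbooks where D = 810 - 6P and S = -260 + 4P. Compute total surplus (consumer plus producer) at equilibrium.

Total surplus = 5880

Equilibrium: 810 - 6P = -260 + 4P gives P* = 107, Q* = 168.
Demand choke price: P = 135; supply starts at P = 65.
CS = ½(135 − 107)(168) = 2352; PS = ½(107 − 65)(168) = 3528.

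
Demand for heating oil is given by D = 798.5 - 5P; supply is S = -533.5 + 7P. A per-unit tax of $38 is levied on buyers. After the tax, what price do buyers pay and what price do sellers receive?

Buyers pay 799/6, sellers receive 571/6

Pre-tax equilibrium: P* = 111, Q* = 243.5.
Tax on buyers shifts demand to D = 798.5 − 5(P + 38) = 608.5 - 5P.
608.5 - 5P = -533.5 + 7P gives seller price Ps = 571/6; buyers pay Pb = 571/6 + 38 = 799/6.
New quantity: Q = 798.5 − 5(799/6) = 398/3.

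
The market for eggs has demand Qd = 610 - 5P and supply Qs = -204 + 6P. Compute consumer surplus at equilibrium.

Consumer surplus = 5760

Equilibrium: 610 - 5P = -204 + 6P gives P* = 74, Q* = 240.
Demand choke price (Qd = 0): P = 122.
CS = ½(122 − 74)(240) = 5760.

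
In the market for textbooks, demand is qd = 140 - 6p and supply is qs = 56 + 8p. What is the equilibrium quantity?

q* = 104

Set qd = qs: 140 - 6p = 56 + 8p.
84 = 14p, so p* = 6.
q* = 140 − 6(6) = 104.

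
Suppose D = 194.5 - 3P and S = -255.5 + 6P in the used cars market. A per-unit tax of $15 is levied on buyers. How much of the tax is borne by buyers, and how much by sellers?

Buyers bear $10, sellers bear $5

Pre-tax equilibrium: P* = 50, Q* = 44.5.
Tax on buyers shifts demand to D = 194.5 − 3(P + 15) = 149.5 - 3P.
149.5 - 3P = -255.5 + 6P gives seller price Ps = 45; buyers pay Pb = 45 + 15 = 60.
New quantity: Q = 194.5 − 3(60) = 14.5.
Buyer burden = 60 − 50 = 10; seller burden = 50 − 45 = 5.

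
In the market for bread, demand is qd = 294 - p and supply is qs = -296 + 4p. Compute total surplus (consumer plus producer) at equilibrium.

Total surplus = 19360

Equilibrium: 294 - p = -296 + 4p gives p* = 118, q* = 176.
Demand choke price: p = 294; supply starts at p = 74.
CS = ½(294 − 118)(176) = 15488; PS = ½(118 − 74)(176) = 3872.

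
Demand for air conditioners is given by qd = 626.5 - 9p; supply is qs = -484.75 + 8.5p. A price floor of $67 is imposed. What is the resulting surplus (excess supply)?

Equilibrium price would be p* = 63.5, so the floor at 67 binds.
At p = 67: qd = 23.5, qs = 84.75.
Surplus = 84.75 − 23.5 = 61.25.

Surplus = 61.25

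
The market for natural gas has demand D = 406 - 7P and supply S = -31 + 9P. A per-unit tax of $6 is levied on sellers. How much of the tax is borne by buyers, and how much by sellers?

Buyers bear $3.375, sellers bear $2.625

Pre-tax equilibrium: P* = 27.3125, Q* = 214.8125.
Tax on sellers shifts supply to S = -31 + 9(P − 6) = -85 + 9P.
406 - 7P = -85 + 9P gives buyer price Pb = 30.6875; sellers receive Ps = 30.6875 − 6 = 24.6875.
New quantity: Q = 406 − 7(30.6875) = 191.1875.
Buyer burden = 30.6875 − 27.3125 = 3.375; seller burden = 27.3125 − 24.6875 = 2.625.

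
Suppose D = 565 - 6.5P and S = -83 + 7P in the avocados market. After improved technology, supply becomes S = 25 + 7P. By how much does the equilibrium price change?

Original equilibrium: P* = 48, Q* = 253.
New equilibrium: 565 - 6.5P = 25 + 7P, so 540 = 13.5P and P' = 40; Q' = 565 − 6.5(40) = 305.
Change in price: 40 − 48 = -8.

ΔP = -8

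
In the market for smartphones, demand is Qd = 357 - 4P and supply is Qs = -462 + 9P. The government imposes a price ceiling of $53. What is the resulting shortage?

Shortage = 130

Equilibrium price would be P* = 63, so the ceiling at 53 binds.
At P = 53: Qd = 357 − 4(53) = 145, Qs = -462 + 9(53) = 15.
Shortage = 145 − 15 = 130.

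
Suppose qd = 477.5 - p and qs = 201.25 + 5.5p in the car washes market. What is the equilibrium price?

p* = 42.5

Set qd = qs: 477.5 - p = 201.25 + 5.5p.
276.25 = 6.5p, so p* = 42.5.
q* = 477.5 − 1(42.5) = 435.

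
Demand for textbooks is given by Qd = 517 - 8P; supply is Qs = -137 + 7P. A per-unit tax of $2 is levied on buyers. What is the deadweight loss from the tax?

Pre-tax equilibrium: P* = 43.6, Q* = 168.2.
Tax on buyers shifts demand to Qd = 517 − 8(P + 2) = 501 - 8P.
501 - 8P = -137 + 7P gives seller price Ps = 638/15; buyers pay Pb = 638/15 + 2 = 668/15.
New quantity: Q = 517 − 8(668/15) = 2411/15.
DWL = ½ × 2 × (168.2 − 2411/15) = 112/15.

Deadweight loss = 112/15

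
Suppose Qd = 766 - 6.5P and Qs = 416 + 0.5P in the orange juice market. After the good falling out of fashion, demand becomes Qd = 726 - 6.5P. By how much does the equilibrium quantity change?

Original equilibrium: P* = 50, Q* = 441.
New equilibrium: 726 - 6.5P = 416 + 0.5P, so 310 = 7P and P' = 310/7; Q' = 726 − 6.5(310/7) = 3067/7.
Change in quantity: 3067/7 − 441 = -20/7.

ΔQ = -20/7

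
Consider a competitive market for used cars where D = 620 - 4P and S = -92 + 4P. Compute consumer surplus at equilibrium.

Consumer surplus = 8712

Equilibrium: 620 - 4P = -92 + 4P gives P* = 89, Q* = 264.
Demand choke price (D = 0): P = 155.
CS = ½(155 − 89)(264) = 8712.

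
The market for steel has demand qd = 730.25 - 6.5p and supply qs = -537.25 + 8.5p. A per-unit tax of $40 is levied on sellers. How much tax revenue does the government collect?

Tax revenue = 4040/3

Pre-tax equilibrium: p* = 84.5, q* = 181.
Tax on sellers shifts supply to qs = -537.25 + 8.5(p − 40) = -877.25 + 8.5p.
730.25 - 6.5p = -877.25 + 8.5p gives buyer price pb = 643/6; sellers receive ps = 643/6 − 40 = 403/6.
New quantity: q = 730.25 − 6.5(643/6) = 101/3.
Revenue = 40 × 101/3 = 4040/3.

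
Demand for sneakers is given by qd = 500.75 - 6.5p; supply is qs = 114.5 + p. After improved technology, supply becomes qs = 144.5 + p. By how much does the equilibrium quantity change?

Original equilibrium: p* = 51.5, q* = 166.
New equilibrium: 500.75 - 6.5p = 144.5 + p, so 356.25 = 7.5p and p' = 47.5; q' = 500.75 − 6.5(47.5) = 192.
Change in quantity: 192 − 166 = 26.

Δq = 26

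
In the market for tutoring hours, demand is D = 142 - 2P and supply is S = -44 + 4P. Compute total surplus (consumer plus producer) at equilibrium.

Equilibrium: 142 - 2P = -44 + 4P gives P* = 31, Q* = 80.
Demand choke price: P = 71; supply starts at P = 11.
CS = ½(71 − 31)(80) = 1600; PS = ½(31 − 11)(80) = 800.

Total surplus = 2400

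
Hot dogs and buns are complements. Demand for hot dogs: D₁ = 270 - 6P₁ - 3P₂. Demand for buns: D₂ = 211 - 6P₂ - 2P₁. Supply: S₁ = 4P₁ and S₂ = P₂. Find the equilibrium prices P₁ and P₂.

Market 1: 270 - 6P₁ - 3P₂ = 4P₁ → 10P₁ + 3P₂ = 270.
Market 2: 7P₂ + 2P₁ = 211.
Eliminating P₂: 7×(1) − 3×(2) gives 64P₁ = 1257, so P₁ = 19.640625.
Back-substitute into (2): P₂ = (211 − 2×19.640625) / 7 = 24.53125.

P₁ = 19.640625, P₂ = 24.53125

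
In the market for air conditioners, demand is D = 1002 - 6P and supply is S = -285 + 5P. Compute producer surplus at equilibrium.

Producer surplus = 9000

Equilibrium: 1002 - 6P = -285 + 5P gives P* = 117, Q* = 300.
Supply starts at P = 57 (where S = 0).
PS = ½(117 − 57)(300) = 9000.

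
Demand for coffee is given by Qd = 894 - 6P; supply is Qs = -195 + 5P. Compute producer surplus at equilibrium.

Equilibrium: 894 - 6P = -195 + 5P gives P* = 99, Q* = 300.
Supply starts at P = 39 (where Qs = 0).
PS = ½(99 − 39)(300) = 9000.

Producer surplus = 9000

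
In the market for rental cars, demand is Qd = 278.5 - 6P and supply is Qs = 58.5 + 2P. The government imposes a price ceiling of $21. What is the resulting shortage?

Shortage = 52

Equilibrium price would be P* = 27.5, so the ceiling at 21 binds.
At P = 21: Qd = 278.5 − 6(21) = 152.5, Qs = 58.5 + 2(21) = 100.5.
Shortage = 152.5 − 100.5 = 52.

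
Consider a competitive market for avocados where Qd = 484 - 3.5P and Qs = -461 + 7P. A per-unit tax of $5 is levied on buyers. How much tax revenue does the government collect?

Tax revenue = 2360/3

Pre-tax equilibrium: P* = 90, Q* = 169.
Tax on buyers shifts demand to Qd = 484 − 3.5(P + 5) = 466.5 - 3.5P.
466.5 - 3.5P = -461 + 7P gives seller price Ps = 265/3; buyers pay Pb = 265/3 + 5 = 280/3.
New quantity: Q = 484 − 3.5(280/3) = 472/3.
Revenue = 5 × 472/3 = 2360/3.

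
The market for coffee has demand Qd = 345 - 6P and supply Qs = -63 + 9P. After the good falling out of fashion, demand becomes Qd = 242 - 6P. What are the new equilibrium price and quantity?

P' = 61/3, Q' = 120

Original equilibrium: P* = 27.2, Q* = 181.8.
New equilibrium: 242 - 6P = -63 + 9P, so 305 = 15P and P' = 61/3; Q' = 242 − 6(61/3) = 120.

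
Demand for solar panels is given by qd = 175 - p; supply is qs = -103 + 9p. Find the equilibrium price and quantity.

p* = 27.8, q* = 147.2

Set qd = qs: 175 - p = -103 + 9p.
278 = 10p, so p* = 27.8.
q* = 175 − 1(27.8) = 147.2.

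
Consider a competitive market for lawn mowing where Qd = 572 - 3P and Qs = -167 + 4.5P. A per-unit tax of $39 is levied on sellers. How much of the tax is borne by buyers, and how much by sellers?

Pre-tax equilibrium: P* = 1478/15, Q* = 276.4.
Tax on sellers shifts supply to Qs = -167 + 4.5(P − 39) = -342.5 + 4.5P.
572 - 3P = -342.5 + 4.5P gives buyer price Pb = 1829/15; sellers receive Ps = 1829/15 − 39 = 1244/15.
New quantity: Q = 572 − 3(1829/15) = 206.2.
Buyer burden = 1829/15 − 1478/15 = 23.4; seller burden = 1478/15 − 1244/15 = 15.6.

Buyers bear $23.4, sellers bear $15.6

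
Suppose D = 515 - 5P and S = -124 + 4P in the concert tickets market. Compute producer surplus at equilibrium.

Equilibrium: 515 - 5P = -124 + 4P gives P* = 71, Q* = 160.
Supply starts at P = 31 (where S = 0).
PS = ½(71 − 31)(160) = 3200.

Producer surplus = 3200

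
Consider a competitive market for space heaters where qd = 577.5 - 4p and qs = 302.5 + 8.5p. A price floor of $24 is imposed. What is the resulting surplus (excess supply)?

Equilibrium price would be p* = 22, so the floor at 24 binds.
At p = 24: qd = 481.5, qs = 506.5.
Surplus = 506.5 − 481.5 = 25.

Surplus = 25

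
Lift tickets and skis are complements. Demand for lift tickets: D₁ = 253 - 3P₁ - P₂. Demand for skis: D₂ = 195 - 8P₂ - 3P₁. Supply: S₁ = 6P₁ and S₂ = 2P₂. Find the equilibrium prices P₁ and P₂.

P₁ = 2335/87, P₂ = 332/29

Market 1: 253 - 3P₁ - P₂ = 6P₁ → 9P₁ + P₂ = 253.
Market 2: 10P₂ + 3P₁ = 195.
Eliminating P₂: 10×(1) − 1×(2) gives 87P₁ = 2335, so P₁ = 2335/87.
Back-substitute into (2): P₂ = (195 − 3×2335/87) / 10 = 332/29.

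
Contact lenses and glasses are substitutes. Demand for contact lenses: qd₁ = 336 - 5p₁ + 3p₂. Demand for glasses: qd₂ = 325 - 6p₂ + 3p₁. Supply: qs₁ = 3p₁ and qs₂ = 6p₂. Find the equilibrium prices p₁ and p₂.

p₁ = 1669/29, p₂ = 3608/87

Market 1: 336 - 5p₁ + 3p₂ = 3p₁ → 8p₁ - 3p₂ = 336.
Market 2: 12p₂ - 3p₁ = 325.
Eliminating p₂: 12×(1) + 3×(2) gives 87p₁ = 5007, so p₁ = 1669/29.
Back-substitute into (2): p₂ = (325 + 3×1669/29) / 12 = 3608/87.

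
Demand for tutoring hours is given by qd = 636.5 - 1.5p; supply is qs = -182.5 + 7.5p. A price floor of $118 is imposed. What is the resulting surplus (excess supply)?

Surplus = 243

Equilibrium price would be p* = 91, so the floor at 118 binds.
At p = 118: qd = 459.5, qs = 702.5.
Surplus = 702.5 − 459.5 = 243.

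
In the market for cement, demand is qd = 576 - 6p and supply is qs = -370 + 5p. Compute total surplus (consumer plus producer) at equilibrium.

Equilibrium: 576 - 6p = -370 + 5p gives p* = 86, q* = 60.
Demand choke price: p = 96; supply starts at p = 74.
CS = ½(96 − 86)(60) = 300; PS = ½(86 − 74)(60) = 360.

Total surplus = 660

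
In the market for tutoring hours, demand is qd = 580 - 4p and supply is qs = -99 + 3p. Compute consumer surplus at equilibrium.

Consumer surplus = 4608

Equilibrium: 580 - 4p = -99 + 3p gives p* = 97, q* = 192.
Demand choke price (qd = 0): p = 145.
CS = ½(145 − 97)(192) = 4608.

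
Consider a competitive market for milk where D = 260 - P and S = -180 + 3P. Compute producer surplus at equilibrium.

Producer surplus = 3750

Equilibrium: 260 - P = -180 + 3P gives P* = 110, Q* = 150.
Supply starts at P = 60 (where S = 0).
PS = ½(110 − 60)(150) = 3750.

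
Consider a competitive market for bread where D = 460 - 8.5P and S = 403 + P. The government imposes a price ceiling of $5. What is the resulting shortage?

Equilibrium price would be P* = 6, so the ceiling at 5 binds.
At P = 5: D = 460 − 8.5(5) = 417.5, S = 403 + 1(5) = 408.
Shortage = 417.5 − 408 = 9.5.

Shortage = 9.5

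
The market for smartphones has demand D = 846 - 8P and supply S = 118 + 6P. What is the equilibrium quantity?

Q* = 430

Set D = S: 846 - 8P = 118 + 6P.
728 = 14P, so P* = 52.
Q* = 846 − 8(52) = 430.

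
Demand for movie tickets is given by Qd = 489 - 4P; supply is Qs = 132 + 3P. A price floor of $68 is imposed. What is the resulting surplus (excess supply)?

Surplus = 119

Equilibrium price would be P* = 51, so the floor at 68 binds.
At P = 68: Qd = 217, Qs = 336.
Surplus = 336 − 217 = 119.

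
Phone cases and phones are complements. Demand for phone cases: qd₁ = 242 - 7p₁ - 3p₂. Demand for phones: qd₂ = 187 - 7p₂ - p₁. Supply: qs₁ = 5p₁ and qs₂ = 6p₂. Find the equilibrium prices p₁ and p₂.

Market 1: 242 - 7p₁ - 3p₂ = 5p₁ → 12p₁ + 3p₂ = 242.
Market 2: 13p₂ + p₁ = 187.
Eliminating p₂: 13×(1) − 3×(2) gives 153p₁ = 2585, so p₁ = 2585/153.
Back-substitute into (2): p₂ = (187 − 1×2585/153) / 13 = 2002/153.

p₁ = 2585/153, p₂ = 2002/153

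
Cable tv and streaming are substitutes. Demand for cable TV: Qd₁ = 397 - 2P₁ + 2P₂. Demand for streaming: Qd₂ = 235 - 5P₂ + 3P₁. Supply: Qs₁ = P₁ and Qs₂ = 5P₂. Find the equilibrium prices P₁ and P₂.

Market 1: 397 - 2P₁ + 2P₂ = P₁ → 3P₁ - 2P₂ = 397.
Market 2: 10P₂ - 3P₁ = 235.
Eliminating P₂: 10×(1) + 2×(2) gives 24P₁ = 4440, so P₁ = 185.
Back-substitute into (2): P₂ = (235 + 3×185) / 10 = 79.

P₁ = 185, P₂ = 79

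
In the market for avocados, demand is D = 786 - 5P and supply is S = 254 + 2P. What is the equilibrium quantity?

Q* = 406

Set D = S: 786 - 5P = 254 + 2P.
532 = 7P, so P* = 76.
Q* = 786 − 5(76) = 406.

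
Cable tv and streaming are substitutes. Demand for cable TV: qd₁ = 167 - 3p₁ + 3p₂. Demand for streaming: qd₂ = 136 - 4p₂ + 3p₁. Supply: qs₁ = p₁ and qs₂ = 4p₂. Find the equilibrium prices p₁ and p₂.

p₁ = 1744/23, p₂ = 1045/23

Market 1: 167 - 3p₁ + 3p₂ = p₁ → 4p₁ - 3p₂ = 167.
Market 2: 8p₂ - 3p₁ = 136.
Eliminating p₂: 8×(1) + 3×(2) gives 23p₁ = 1744, so p₁ = 1744/23.
Back-substitute into (2): p₂ = (136 + 3×1744/23) / 8 = 1045/23.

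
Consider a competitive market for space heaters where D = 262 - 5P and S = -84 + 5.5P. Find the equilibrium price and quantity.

P* = 692/21, Q* = 2042/21

Set D = S: 262 - 5P = -84 + 5.5P.
346 = 10.5P, so P* = 692/21.
Q* = 262 − 5(692/21) = 2042/21.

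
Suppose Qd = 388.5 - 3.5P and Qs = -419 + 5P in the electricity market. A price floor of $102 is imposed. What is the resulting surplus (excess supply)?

Surplus = 59.5

Equilibrium price would be P* = 95, so the floor at 102 binds.
At P = 102: Qd = 31.5, Qs = 91.
Surplus = 91 − 31.5 = 59.5.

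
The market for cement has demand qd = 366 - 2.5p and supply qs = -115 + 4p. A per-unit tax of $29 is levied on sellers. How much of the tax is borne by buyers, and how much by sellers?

Pre-tax equilibrium: p* = 74, q* = 181.
Tax on sellers shifts supply to qs = -115 + 4(p − 29) = -231 + 4p.
366 - 2.5p = -231 + 4p gives buyer price pb = 1194/13; sellers receive ps = 1194/13 − 29 = 817/13.
New quantity: q = 366 − 2.5(1194/13) = 1773/13.
Buyer burden = 1194/13 − 74 = 232/13; seller burden = 74 − 817/13 = 145/13.

Buyers bear 232/13, sellers bear 145/13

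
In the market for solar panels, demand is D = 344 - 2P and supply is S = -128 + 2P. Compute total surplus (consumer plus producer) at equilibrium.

Equilibrium: 344 - 2P = -128 + 2P gives P* = 118, Q* = 108.
Demand choke price: P = 172; supply starts at P = 64.
CS = ½(172 − 118)(108) = 2916; PS = ½(118 − 64)(108) = 2916.

Total surplus = 5832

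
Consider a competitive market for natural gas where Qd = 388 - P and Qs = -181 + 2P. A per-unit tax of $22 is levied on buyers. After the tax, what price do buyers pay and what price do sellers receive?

Buyers pay 613/3, sellers receive 547/3

Pre-tax equilibrium: P* = 569/3, Q* = 595/3.
Tax on buyers shifts demand to Qd = 388 − 1(P + 22) = 366 - P.
366 - P = -181 + 2P gives seller price Ps = 547/3; buyers pay Pb = 547/3 + 22 = 613/3.
New quantity: Q = 388 − 1(613/3) = 551/3.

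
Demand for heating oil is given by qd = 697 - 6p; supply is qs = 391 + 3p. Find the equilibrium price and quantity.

p* = 34, q* = 493

Set qd = qs: 697 - 6p = 391 + 3p.
306 = 9p, so p* = 34.
q* = 697 − 6(34) = 493.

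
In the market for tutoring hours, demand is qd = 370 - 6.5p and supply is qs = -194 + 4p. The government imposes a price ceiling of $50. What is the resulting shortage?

Shortage = 39

Equilibrium price would be p* = 376/7, so the ceiling at 50 binds.
At p = 50: qd = 370 − 6.5(50) = 45, qs = -194 + 4(50) = 6.
Shortage = 45 − 6 = 39.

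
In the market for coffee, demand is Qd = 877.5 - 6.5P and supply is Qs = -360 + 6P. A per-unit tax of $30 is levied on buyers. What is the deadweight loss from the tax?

Pre-tax equilibrium: P* = 99, Q* = 234.
Tax on buyers shifts demand to Qd = 877.5 − 6.5(P + 30) = 682.5 - 6.5P.
682.5 - 6.5P = -360 + 6P gives seller price Ps = 83.4; buyers pay Pb = 83.4 + 30 = 113.4.
New quantity: Q = 877.5 − 6.5(113.4) = 140.4.
DWL = ½ × 30 × (234 − 140.4) = 1404.

Deadweight loss = 1404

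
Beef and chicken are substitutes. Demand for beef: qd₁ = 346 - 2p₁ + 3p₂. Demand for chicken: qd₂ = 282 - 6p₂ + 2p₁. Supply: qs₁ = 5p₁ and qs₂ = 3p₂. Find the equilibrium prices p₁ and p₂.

p₁ = 1320/19, p₂ = 2666/57

Market 1: 346 - 2p₁ + 3p₂ = 5p₁ → 7p₁ - 3p₂ = 346.
Market 2: 9p₂ - 2p₁ = 282.
Eliminating p₂: 9×(1) + 3×(2) gives 57p₁ = 3960, so p₁ = 1320/19.
Back-substitute into (2): p₂ = (282 + 2×1320/19) / 9 = 2666/57.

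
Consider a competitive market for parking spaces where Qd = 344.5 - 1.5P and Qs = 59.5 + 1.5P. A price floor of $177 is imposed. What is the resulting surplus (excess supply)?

Surplus = 246

Equilibrium price would be P* = 95, so the floor at 177 binds.
At P = 177: Qd = 79, Qs = 325.
Surplus = 325 − 79 = 246.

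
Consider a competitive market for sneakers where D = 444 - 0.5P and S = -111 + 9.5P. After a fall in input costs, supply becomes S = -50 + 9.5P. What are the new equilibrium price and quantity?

P' = 49.4, Q' = 419.3

Original equilibrium: P* = 55.5, Q* = 416.25.
New equilibrium: 444 - 0.5P = -50 + 9.5P, so 494 = 10P and P' = 49.4; Q' = 444 − 0.5(49.4) = 419.3.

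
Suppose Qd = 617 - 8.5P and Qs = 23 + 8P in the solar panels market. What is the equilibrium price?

Set Qd = Qs: 617 - 8.5P = 23 + 8P.
594 = 16.5P, so P* = 36.
Q* = 617 − 8.5(36) = 311.

P* = 36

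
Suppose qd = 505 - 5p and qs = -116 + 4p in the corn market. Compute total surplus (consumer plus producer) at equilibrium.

Total surplus = 5760

Equilibrium: 505 - 5p = -116 + 4p gives p* = 69, q* = 160.
Demand choke price: p = 101; supply starts at p = 29.
CS = ½(101 − 69)(160) = 2560; PS = ½(69 − 29)(160) = 3200.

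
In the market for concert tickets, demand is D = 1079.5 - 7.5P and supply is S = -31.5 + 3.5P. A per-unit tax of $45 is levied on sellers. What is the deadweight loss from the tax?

Pre-tax equilibrium: P* = 101, Q* = 322.
Tax on sellers shifts supply to S = -31.5 + 3.5(P − 45) = -189 + 3.5P.
1079.5 - 7.5P = -189 + 3.5P gives buyer price Pb = 2537/22; sellers receive Ps = 2537/22 − 45 = 1547/22.
New quantity: Q = 1079.5 − 7.5(2537/22) = 9443/44.
DWL = ½ × 45 × (322 − 9443/44) = 212625/88.

Deadweight loss = 212625/88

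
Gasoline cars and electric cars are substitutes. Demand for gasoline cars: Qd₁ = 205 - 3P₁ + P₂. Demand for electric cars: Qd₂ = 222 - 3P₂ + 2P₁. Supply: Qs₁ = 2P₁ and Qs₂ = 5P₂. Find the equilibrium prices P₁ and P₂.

Market 1: 205 - 3P₁ + P₂ = 2P₁ → 5P₁ - P₂ = 205.
Market 2: 8P₂ - 2P₁ = 222.
Eliminating P₂: 8×(1) + 1×(2) gives 38P₁ = 1862, so P₁ = 49.
Back-substitute into (2): P₂ = (222 + 2×49) / 8 = 40.

P₁ = 49, P₂ = 40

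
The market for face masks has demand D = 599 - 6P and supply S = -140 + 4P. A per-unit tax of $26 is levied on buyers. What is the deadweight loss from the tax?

Pre-tax equilibrium: P* = 73.9, Q* = 155.6.
Tax on buyers shifts demand to D = 599 − 6(P + 26) = 443 - 6P.
443 - 6P = -140 + 4P gives seller price Ps = 58.3; buyers pay Pb = 58.3 + 26 = 84.3.
New quantity: Q = 599 − 6(84.3) = 93.2.
DWL = ½ × 26 × (155.6 − 93.2) = 811.2.

Deadweight loss = 811.2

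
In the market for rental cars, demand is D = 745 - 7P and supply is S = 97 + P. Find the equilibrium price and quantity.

P* = 81, Q* = 178

Set D = S: 745 - 7P = 97 + P.
648 = 8P, so P* = 81.
Q* = 745 − 7(81) = 178.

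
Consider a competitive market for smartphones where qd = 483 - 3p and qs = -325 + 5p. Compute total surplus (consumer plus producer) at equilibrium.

Total surplus = 8640

Equilibrium: 483 - 3p = -325 + 5p gives p* = 101, q* = 180.
Demand choke price: p = 161; supply starts at p = 65.
CS = ½(161 − 101)(180) = 5400; PS = ½(101 − 65)(180) = 3240.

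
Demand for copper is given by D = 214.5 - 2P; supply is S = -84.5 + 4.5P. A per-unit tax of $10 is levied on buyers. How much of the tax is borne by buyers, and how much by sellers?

Pre-tax equilibrium: P* = 46, Q* = 122.5.
Tax on buyers shifts demand to D = 214.5 − 2(P + 10) = 194.5 - 2P.
194.5 - 2P = -84.5 + 4.5P gives seller price Ps = 558/13; buyers pay Pb = 558/13 + 10 = 688/13.
New quantity: Q = 214.5 − 2(688/13) = 2825/26.
Buyer burden = 688/13 − 46 = 90/13; seller burden = 46 − 558/13 = 40/13.

Buyers bear 90/13, sellers bear 40/13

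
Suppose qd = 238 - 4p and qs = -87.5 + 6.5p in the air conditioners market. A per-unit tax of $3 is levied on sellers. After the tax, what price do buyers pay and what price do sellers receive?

Buyers pay 230/7, sellers receive 209/7

Pre-tax equilibrium: p* = 31, q* = 114.
Tax on sellers shifts supply to qs = -87.5 + 6.5(p − 3) = -107 + 6.5p.
238 - 4p = -107 + 6.5p gives buyer price pb = 230/7; sellers receive ps = 230/7 − 3 = 209/7.
New quantity: q = 238 − 4(230/7) = 746/7.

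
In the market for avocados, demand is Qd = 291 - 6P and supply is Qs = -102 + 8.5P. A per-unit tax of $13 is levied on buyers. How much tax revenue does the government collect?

Pre-tax equilibrium: P* = 786/29, Q* = 3723/29.
Tax on buyers shifts demand to Qd = 291 − 6(P + 13) = 213 - 6P.
213 - 6P = -102 + 8.5P gives seller price Ps = 630/29; buyers pay Pb = 630/29 + 13 = 1007/29.
New quantity: Q = 291 − 6(1007/29) = 2397/29.
Revenue = 13 × 2397/29 = 31161/29.

Tax revenue = 31161/29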